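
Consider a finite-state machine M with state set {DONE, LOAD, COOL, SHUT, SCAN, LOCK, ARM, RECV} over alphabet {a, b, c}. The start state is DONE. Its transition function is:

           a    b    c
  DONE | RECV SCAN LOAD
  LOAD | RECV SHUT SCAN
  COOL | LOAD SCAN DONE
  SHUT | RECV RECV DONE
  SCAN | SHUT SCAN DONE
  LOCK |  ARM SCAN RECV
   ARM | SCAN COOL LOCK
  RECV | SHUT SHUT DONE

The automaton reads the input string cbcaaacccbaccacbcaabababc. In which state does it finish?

Trace: DONE -c-> LOAD -b-> SHUT -c-> DONE -a-> RECV -a-> SHUT -a-> RECV -c-> DONE -c-> LOAD -c-> SCAN -b-> SCAN -a-> SHUT -c-> DONE -c-> LOAD -a-> RECV -c-> DONE -b-> SCAN -c-> DONE -a-> RECV -a-> SHUT -b-> RECV -a-> SHUT -b-> RECV -a-> SHUT -b-> RECV -c-> DONE

DONE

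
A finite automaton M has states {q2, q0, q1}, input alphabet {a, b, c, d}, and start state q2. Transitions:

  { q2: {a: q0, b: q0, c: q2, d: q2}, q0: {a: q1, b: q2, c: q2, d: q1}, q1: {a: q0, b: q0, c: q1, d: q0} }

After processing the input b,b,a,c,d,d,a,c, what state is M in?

start at q2
read 'b': q2 → q0
read 'b': q0 → q2
read 'a': q2 → q0
read 'c': q0 → q2
read 'd': q2 → q2
read 'd': q2 → q2
read 'a': q2 → q0
read 'c': q0 → q2

q2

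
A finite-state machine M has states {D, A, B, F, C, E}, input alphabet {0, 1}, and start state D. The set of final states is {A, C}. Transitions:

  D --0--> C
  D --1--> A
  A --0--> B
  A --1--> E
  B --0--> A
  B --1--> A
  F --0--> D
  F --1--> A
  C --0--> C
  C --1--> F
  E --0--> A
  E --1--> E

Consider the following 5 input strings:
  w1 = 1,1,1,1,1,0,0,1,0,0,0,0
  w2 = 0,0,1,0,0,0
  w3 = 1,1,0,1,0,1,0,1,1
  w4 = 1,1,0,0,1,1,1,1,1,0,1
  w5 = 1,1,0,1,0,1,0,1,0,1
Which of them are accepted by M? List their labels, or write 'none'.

w1:
  start at D
  read '1': D → A
  read '1': A → E
  read '1': E → E
  read '1': E → E
  read '1': E → E
  read '0': E → A
  read '0': A → B
  read '1': B → A
  read '0': A → B
  read '0': B → A
  read '0': A → B
  read '0': B → A
  end A, accepted
w2:
  start at D
  read '0': D → C
  read '0': C → C
  read '1': C → F
  read '0': F → D
  read '0': D → C
  read '0': C → C
  end C, accepted
w3:
  start at D
  read '1': D → A
  read '1': A → E
  read '0': E → A
  read '1': A → E
  read '0': E → A
  read '1': A → E
  read '0': E → A
  read '1': A → E
  read '1': E → E
  end E, rejected
w4:
  start at D
  read '1': D → A
  read '1': A → E
  read '0': E → A
  read '0': A → B
  read '1': B → A
  read '1': A → E
  read '1': E → E
  read '1': E → E
  read '1': E → E
  read '0': E → A
  read '1': A → E
  end E, rejected
w5:
  start at D
  read '1': D → A
  read '1': A → E
  read '0': E → A
  read '1': A → E
  read '0': E → A
  read '1': A → E
  read '0': E → A
  read '1': A → E
  read '0': E → A
  read '1': A → E
  end E, rejected

w1, w2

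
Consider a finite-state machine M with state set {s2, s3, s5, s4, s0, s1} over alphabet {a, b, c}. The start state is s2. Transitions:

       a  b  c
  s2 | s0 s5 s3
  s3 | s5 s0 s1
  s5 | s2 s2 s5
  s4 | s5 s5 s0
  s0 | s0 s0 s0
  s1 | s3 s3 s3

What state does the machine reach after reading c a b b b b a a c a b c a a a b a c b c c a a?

s0

start at s2
read 'c': s2 → s3
read 'a': s3 → s5
read 'b': s5 → s2
read 'b': s2 → s5
read 'b': s5 → s2
read 'b': s2 → s5
read 'a': s5 → s2
read 'a': s2 → s0
read 'c': s0 → s0
read 'a': s0 → s0
read 'b': s0 → s0
read 'c': s0 → s0
read 'a': s0 → s0
read 'a': s0 → s0
read 'a': s0 → s0
read 'b': s0 → s0
read 'a': s0 → s0
read 'c': s0 → s0
read 'b': s0 → s0
read 'c': s0 → s0
read 'c': s0 → s0
read 'a': s0 → s0
read 'a': s0 → s0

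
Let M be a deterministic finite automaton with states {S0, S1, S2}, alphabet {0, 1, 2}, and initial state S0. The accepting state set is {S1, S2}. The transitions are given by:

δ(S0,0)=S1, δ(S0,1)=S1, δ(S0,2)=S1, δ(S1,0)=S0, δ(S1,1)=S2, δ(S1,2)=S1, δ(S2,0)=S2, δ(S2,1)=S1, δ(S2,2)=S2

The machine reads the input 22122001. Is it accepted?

Yes

S0 → S1 → S1 → S2 → S2 → S2 → S2 → S2 → S1
End state S1 is accepting.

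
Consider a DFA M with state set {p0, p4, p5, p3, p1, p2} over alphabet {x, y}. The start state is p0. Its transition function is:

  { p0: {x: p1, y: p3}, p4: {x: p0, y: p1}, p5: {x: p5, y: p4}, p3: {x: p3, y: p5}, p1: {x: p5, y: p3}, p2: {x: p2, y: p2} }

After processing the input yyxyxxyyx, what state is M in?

p5

Trace: p0 -y-> p3 -y-> p5 -x-> p5 -y-> p4 -x-> p0 -x-> p1 -y-> p3 -y-> p5 -x-> p5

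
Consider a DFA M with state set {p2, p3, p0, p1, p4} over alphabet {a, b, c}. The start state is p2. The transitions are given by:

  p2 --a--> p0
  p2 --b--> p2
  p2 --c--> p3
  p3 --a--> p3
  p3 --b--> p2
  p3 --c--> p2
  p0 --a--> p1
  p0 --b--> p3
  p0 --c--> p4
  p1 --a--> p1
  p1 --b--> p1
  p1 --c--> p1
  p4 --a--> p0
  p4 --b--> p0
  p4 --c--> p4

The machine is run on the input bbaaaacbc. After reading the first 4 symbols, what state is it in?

p1

Trace: p2 -b-> p2 -b-> p2 -a-> p0 -a-> p1
After 4 symbols: p1.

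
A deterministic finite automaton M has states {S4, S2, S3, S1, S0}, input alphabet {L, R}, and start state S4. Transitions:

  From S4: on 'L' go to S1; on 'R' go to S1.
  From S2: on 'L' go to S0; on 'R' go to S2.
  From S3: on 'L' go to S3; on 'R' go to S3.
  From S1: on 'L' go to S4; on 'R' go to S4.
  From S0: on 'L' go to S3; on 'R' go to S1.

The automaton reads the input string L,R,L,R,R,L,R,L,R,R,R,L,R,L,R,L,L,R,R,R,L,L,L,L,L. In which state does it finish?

S1

start at S4
read 'L': S4 → S1
read 'R': S1 → S4
read 'L': S4 → S1
read 'R': S1 → S4
read 'R': S4 → S1
read 'L': S1 → S4
read 'R': S4 → S1
read 'L': S1 → S4
read 'R': S4 → S1
read 'R': S1 → S4
read 'R': S4 → S1
read 'L': S1 → S4
read 'R': S4 → S1
read 'L': S1 → S4
read 'R': S4 → S1
read 'L': S1 → S4
read 'L': S4 → S1
read 'R': S1 → S4
read 'R': S4 → S1
read 'R': S1 → S4
read 'L': S4 → S1
read 'L': S1 → S4
read 'L': S4 → S1
read 'L': S1 → S4
read 'L': S4 → S1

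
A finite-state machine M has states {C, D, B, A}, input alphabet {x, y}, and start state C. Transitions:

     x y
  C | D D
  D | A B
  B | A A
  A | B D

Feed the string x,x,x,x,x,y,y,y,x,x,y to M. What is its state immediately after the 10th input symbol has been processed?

Trace: C -x-> D -x-> A -x-> B -x-> A -x-> B -y-> A -y-> D -y-> B -x-> A -x-> B
After 10 symbols: B.

B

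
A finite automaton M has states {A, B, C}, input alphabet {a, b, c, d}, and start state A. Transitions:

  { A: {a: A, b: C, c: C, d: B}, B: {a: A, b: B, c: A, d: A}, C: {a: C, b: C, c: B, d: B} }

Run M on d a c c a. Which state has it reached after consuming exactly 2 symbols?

A

A → B → A
After 2 symbols: A.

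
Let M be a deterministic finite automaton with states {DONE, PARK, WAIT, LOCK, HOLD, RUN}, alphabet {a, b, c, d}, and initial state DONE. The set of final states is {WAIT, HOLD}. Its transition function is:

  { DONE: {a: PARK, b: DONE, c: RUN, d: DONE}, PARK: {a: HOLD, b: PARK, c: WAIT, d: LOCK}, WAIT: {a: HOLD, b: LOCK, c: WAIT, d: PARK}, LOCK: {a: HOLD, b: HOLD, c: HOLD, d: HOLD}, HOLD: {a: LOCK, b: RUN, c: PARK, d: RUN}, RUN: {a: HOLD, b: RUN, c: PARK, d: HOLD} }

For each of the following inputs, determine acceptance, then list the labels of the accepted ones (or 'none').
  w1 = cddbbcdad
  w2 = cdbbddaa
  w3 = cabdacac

w3

w1:
  start at DONE
  read 'c': DONE → RUN
  read 'd': RUN → HOLD
  read 'd': HOLD → RUN
  read 'b': RUN → RUN
  read 'b': RUN → RUN
  read 'c': RUN → PARK
  read 'd': PARK → LOCK
  read 'a': LOCK → HOLD
  read 'd': HOLD → RUN
  end RUN, rejected
w2:
  start at DONE
  read 'c': DONE → RUN
  read 'd': RUN → HOLD
  read 'b': HOLD → RUN
  read 'b': RUN → RUN
  read 'd': RUN → HOLD
  read 'd': HOLD → RUN
  read 'a': RUN → HOLD
  read 'a': HOLD → LOCK
  end LOCK, rejected
w3:
  start at DONE
  read 'c': DONE → RUN
  read 'a': RUN → HOLD
  read 'b': HOLD → RUN
  read 'd': RUN → HOLD
  read 'a': HOLD → LOCK
  read 'c': LOCK → HOLD
  read 'a': HOLD → LOCK
  read 'c': LOCK → HOLD
  end HOLD, accepted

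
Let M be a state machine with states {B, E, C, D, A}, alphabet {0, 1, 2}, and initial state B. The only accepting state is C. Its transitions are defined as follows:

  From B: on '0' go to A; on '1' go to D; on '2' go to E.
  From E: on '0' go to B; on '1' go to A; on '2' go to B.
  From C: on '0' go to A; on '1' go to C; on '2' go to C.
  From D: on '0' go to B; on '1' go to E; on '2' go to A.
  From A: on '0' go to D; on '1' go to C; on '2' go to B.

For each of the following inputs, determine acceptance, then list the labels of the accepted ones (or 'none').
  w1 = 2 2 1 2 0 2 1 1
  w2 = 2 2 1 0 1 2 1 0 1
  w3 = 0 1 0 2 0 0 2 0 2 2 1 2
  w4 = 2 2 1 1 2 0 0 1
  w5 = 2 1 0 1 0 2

w1:
  start at B
  read '2': B → E
  read '2': E → B
  read '1': B → D
  read '2': D → A
  read '0': A → D
  read '2': D → A
  read '1': A → C
  read '1': C → C
  end C, accepted
w2:
  start at B
  read '2': B → E
  read '2': E → B
  read '1': B → D
  read '0': D → B
  read '1': B → D
  read '2': D → A
  read '1': A → C
  read '0': C → A
  read '1': A → C
  end C, accepted
w3:
  start at B
  read '0': B → A
  read '1': A → C
  read '0': C → A
  read '2': A → B
  read '0': B → A
  read '0': A → D
  read '2': D → A
  read '0': A → D
  read '2': D → A
  read '2': A → B
  read '1': B → D
  read '2': D → A
  end A, rejected
w4:
  start at B
  read '2': B → E
  read '2': E → B
  read '1': B → D
  read '1': D → E
  read '2': E → B
  read '0': B → A
  read '0': A → D
  read '1': D → E
  end E, rejected
w5:
  start at B
  read '2': B → E
  read '1': E → A
  read '0': A → D
  read '1': D → E
  read '0': E → B
  read '2': B → E
  end E, rejected

w1, w2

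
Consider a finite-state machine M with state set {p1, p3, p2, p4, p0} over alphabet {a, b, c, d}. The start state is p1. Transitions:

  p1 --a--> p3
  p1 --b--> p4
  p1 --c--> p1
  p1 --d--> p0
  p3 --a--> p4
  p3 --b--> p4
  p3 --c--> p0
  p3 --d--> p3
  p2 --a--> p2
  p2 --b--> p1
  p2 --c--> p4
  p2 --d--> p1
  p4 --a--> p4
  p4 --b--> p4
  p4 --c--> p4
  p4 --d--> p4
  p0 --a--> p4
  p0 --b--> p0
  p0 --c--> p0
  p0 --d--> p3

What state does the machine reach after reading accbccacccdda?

p4

p1 → p3 → p0 → p0 → p0 → p0 → p0 → p4 → p4 → p4 → p4 → p4 → p4 → p4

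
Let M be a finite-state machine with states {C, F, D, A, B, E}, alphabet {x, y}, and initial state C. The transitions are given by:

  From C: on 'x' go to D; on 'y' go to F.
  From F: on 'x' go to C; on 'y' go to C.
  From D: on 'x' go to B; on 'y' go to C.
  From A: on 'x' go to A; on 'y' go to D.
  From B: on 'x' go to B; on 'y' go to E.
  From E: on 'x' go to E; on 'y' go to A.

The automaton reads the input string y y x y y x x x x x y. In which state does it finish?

start at C
read 'y': C → F
read 'y': F → C
read 'x': C → D
read 'y': D → C
read 'y': C → F
read 'x': F → C
read 'x': C → D
read 'x': D → B
read 'x': B → B
read 'x': B → B
read 'y': B → E

E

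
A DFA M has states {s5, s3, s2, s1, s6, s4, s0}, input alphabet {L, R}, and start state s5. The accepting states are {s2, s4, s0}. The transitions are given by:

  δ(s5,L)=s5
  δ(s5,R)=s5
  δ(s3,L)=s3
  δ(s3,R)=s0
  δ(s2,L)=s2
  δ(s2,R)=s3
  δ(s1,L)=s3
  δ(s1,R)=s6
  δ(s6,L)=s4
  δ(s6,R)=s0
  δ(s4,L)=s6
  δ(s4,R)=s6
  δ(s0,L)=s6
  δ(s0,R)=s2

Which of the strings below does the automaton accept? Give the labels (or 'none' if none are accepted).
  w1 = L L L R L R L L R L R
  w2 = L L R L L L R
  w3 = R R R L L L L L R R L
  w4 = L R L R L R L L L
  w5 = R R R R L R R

w1:
  start at s5
  read 'L': s5 → s5
  read 'L': s5 → s5
  read 'L': s5 → s5
  read 'R': s5 → s5
  read 'L': s5 → s5
  read 'R': s5 → s5
  read 'L': s5 → s5
  read 'L': s5 → s5
  read 'R': s5 → s5
  read 'L': s5 → s5
  read 'R': s5 → s5
  end s5, rejected
w2:
  start at s5
  read 'L': s5 → s5
  read 'L': s5 → s5
  read 'R': s5 → s5
  read 'L': s5 → s5
  read 'L': s5 → s5
  read 'L': s5 → s5
  read 'R': s5 → s5
  end s5, rejected
w3:
  start at s5
  read 'R': s5 → s5
  read 'R': s5 → s5
  read 'R': s5 → s5
  read 'L': s5 → s5
  read 'L': s5 → s5
  read 'L': s5 → s5
  read 'L': s5 → s5
  read 'L': s5 → s5
  read 'R': s5 → s5
  read 'R': s5 → s5
  read 'L': s5 → s5
  end s5, rejected
w4:
  start at s5
  read 'L': s5 → s5
  read 'R': s5 → s5
  read 'L': s5 → s5
  read 'R': s5 → s5
  read 'L': s5 → s5
  read 'R': s5 → s5
  read 'L': s5 → s5
  read 'L': s5 → s5
  read 'L': s5 → s5
  end s5, rejected
w5:
  start at s5
  read 'R': s5 → s5
  read 'R': s5 → s5
  read 'R': s5 → s5
  read 'R': s5 → s5
  read 'L': s5 → s5
  read 'R': s5 → s5
  read 'R': s5 → s5
  end s5, rejected

none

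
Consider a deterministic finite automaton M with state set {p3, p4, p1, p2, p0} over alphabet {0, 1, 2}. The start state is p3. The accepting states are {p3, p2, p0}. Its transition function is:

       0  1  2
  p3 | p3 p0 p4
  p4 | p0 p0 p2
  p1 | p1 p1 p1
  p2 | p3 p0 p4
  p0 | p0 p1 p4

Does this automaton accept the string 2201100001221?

start at p3
read '2': p3 → p4
read '2': p4 → p2
read '0': p2 → p3
read '1': p3 → p0
read '1': p0 → p1
read '0': p1 → p1
read '0': p1 → p1
read '0': p1 → p1
read '0': p1 → p1
read '1': p1 → p1
read '2': p1 → p1
read '2': p1 → p1
read '1': p1 → p1
End state p1 is not accepting.

No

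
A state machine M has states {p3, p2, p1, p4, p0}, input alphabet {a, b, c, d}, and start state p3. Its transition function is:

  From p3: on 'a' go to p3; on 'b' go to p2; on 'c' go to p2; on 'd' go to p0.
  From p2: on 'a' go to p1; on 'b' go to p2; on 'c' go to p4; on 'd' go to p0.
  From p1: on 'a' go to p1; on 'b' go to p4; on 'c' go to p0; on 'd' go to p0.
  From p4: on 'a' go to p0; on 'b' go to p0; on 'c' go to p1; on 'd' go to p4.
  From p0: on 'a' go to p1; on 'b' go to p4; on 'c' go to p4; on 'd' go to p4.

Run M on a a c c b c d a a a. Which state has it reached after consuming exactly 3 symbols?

p3 → p3 → p3 → p2
After 3 symbols: p2.

p2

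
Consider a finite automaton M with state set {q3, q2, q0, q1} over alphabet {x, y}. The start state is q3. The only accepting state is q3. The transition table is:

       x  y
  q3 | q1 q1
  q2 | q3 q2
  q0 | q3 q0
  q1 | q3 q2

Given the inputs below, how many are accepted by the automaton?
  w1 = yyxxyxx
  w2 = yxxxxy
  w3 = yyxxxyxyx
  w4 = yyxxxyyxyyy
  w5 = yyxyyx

w1:
  start at q3
  read 'y': q3 → q1
  read 'y': q1 → q2
  read 'x': q2 → q3
  read 'x': q3 → q1
  read 'y': q1 → q2
  read 'x': q2 → q3
  read 'x': q3 → q1
  end q1, rejected
w2:
  start at q3
  read 'y': q3 → q1
  read 'x': q1 → q3
  read 'x': q3 → q1
  read 'x': q1 → q3
  read 'x': q3 → q1
  read 'y': q1 → q2
  end q2, rejected
w3:
  start at q3
  read 'y': q3 → q1
  read 'y': q1 → q2
  read 'x': q2 → q3
  read 'x': q3 → q1
  read 'x': q1 → q3
  read 'y': q3 → q1
  read 'x': q1 → q3
  read 'y': q3 → q1
  read 'x': q1 → q3
  end q3, accepted
w4:
  start at q3
  read 'y': q3 → q1
  read 'y': q1 → q2
  read 'x': q2 → q3
  read 'x': q3 → q1
  read 'x': q1 → q3
  read 'y': q3 → q1
  read 'y': q1 → q2
  read 'x': q2 → q3
  read 'y': q3 → q1
  read 'y': q1 → q2
  read 'y': q2 → q2
  end q2, rejected
w5:
  start at q3
  read 'y': q3 → q1
  read 'y': q1 → q2
  read 'x': q2 → q3
  read 'y': q3 → q1
  read 'y': q1 → q2
  read 'x': q2 → q3
  end q3, accepted

2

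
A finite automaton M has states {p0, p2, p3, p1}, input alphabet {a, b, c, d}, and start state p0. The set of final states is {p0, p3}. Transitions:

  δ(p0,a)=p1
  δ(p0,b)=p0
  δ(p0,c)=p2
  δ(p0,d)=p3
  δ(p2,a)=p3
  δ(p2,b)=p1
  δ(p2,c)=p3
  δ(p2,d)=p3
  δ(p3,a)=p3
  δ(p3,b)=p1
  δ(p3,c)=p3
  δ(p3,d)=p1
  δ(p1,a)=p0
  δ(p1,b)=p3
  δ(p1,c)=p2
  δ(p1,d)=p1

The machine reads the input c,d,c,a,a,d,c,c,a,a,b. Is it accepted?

Trace: p0 -c-> p2 -d-> p3 -c-> p3 -a-> p3 -a-> p3 -d-> p1 -c-> p2 -c-> p3 -a-> p3 -a-> p3 -b-> p1
End state p1 is not accepting.

No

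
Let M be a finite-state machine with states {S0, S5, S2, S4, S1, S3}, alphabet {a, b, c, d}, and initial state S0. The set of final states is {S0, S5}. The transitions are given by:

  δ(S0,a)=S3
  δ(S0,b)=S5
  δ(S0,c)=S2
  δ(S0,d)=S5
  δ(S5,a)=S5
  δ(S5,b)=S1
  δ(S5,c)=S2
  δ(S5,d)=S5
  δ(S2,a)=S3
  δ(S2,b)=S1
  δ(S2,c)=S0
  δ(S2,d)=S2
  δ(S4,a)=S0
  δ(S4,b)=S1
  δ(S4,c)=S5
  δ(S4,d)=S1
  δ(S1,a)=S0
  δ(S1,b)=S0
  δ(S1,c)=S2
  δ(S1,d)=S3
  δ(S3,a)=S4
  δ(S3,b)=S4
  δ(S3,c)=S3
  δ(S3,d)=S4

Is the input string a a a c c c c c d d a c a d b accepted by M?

Yes

S0 → S3 → S4 → S0 → S2 → S0 → S2 → S0 → S2 → S2 → S2 → S3 → S3 → S4 → S1 → S0
End state S0 is accepting.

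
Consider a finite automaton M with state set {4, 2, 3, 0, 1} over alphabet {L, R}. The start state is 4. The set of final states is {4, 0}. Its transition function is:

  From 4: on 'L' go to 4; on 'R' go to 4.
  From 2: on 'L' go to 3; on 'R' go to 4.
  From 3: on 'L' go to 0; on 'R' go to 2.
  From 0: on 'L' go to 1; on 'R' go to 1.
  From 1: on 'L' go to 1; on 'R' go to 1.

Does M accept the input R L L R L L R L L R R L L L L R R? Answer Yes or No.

Yes

Trace: 4 -R-> 4 -L-> 4 -L-> 4 -R-> 4 -L-> 4 -L-> 4 -R-> 4 -L-> 4 -L-> 4 -R-> 4 -R-> 4 -L-> 4 -L-> 4 -L-> 4 -L-> 4 -R-> 4 -R-> 4
End state 4 is accepting.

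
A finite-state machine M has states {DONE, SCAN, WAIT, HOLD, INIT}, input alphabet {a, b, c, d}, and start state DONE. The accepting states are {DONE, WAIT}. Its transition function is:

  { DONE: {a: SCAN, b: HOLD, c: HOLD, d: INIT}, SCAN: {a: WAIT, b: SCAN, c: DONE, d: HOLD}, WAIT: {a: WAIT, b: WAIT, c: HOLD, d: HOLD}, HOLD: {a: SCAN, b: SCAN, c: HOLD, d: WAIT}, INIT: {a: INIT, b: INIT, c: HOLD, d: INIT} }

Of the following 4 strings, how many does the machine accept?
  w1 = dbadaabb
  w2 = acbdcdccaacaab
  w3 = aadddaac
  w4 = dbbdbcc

w1:
  start at DONE
  read 'd': DONE → INIT
  read 'b': INIT → INIT
  read 'a': INIT → INIT
  read 'd': INIT → INIT
  read 'a': INIT → INIT
  read 'a': INIT → INIT
  read 'b': INIT → INIT
  read 'b': INIT → INIT
  end INIT, rejected
w2:
  start at DONE
  read 'a': DONE → SCAN
  read 'c': SCAN → DONE
  read 'b': DONE → HOLD
  read 'd': HOLD → WAIT
  read 'c': WAIT → HOLD
  read 'd': HOLD → WAIT
  read 'c': WAIT → HOLD
  read 'c': HOLD → HOLD
  read 'a': HOLD → SCAN
  read 'a': SCAN → WAIT
  read 'c': WAIT → HOLD
  read 'a': HOLD → SCAN
  read 'a': SCAN → WAIT
  read 'b': WAIT → WAIT
  end WAIT, accepted
w3:
  start at DONE
  read 'a': DONE → SCAN
  read 'a': SCAN → WAIT
  read 'd': WAIT → HOLD
  read 'd': HOLD → WAIT
  read 'd': WAIT → HOLD
  read 'a': HOLD → SCAN
  read 'a': SCAN → WAIT
  read 'c': WAIT → HOLD
  end HOLD, rejected
w4:
  start at DONE
  read 'd': DONE → INIT
  read 'b': INIT → INIT
  read 'b': INIT → INIT
  read 'd': INIT → INIT
  read 'b': INIT → INIT
  read 'c': INIT → HOLD
  read 'c': HOLD → HOLD
  end HOLD, rejected

1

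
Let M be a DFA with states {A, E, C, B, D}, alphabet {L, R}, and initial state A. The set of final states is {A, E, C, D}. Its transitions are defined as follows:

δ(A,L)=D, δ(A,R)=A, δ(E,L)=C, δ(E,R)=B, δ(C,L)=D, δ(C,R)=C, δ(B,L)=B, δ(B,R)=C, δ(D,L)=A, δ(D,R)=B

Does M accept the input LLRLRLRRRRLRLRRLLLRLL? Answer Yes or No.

No

A → D → A → A → D → B → B → C → C → C → C → D → B → B → C → C → D → A → D → B → B → B
End state B is not accepting.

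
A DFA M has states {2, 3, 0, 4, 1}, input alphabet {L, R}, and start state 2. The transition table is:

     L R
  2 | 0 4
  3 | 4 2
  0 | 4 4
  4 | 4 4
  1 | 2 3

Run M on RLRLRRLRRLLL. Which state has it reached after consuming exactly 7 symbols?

Trace: 2 -R-> 4 -L-> 4 -R-> 4 -L-> 4 -R-> 4 -R-> 4 -L-> 4
After 7 symbols: 4.

4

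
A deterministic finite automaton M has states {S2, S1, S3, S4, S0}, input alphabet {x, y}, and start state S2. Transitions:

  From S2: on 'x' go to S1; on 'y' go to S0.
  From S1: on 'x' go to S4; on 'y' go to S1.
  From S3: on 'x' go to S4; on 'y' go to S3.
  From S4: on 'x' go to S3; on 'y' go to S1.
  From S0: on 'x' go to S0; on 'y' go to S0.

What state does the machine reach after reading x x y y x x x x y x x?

start at S2
read 'x': S2 → S1
read 'x': S1 → S4
read 'y': S4 → S1
read 'y': S1 → S1
read 'x': S1 → S4
read 'x': S4 → S3
read 'x': S3 → S4
read 'x': S4 → S3
read 'y': S3 → S3
read 'x': S3 → S4
read 'x': S4 → S3

S3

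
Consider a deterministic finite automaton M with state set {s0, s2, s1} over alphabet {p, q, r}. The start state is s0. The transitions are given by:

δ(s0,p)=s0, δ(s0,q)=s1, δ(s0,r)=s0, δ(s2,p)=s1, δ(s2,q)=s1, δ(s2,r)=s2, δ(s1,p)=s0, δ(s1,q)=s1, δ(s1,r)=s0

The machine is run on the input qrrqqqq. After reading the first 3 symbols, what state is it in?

s0

start at s0
read 'q': s0 → s1
read 'r': s1 → s0
read 'r': s0 → s0
After 3 symbols: s0.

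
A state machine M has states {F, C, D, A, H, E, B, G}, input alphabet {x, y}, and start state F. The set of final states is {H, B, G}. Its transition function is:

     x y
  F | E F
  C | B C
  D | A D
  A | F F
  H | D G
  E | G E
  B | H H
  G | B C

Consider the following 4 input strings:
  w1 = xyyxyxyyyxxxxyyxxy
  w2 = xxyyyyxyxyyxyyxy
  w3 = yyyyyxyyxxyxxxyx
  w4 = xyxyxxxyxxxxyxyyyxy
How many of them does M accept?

w1: F → E → E → E → G → C → B → H → G → C → B → H → D → A → F → F → E → G → C  → end C, rejected
w2: F → E → G → C → C → C → C → B → H → D → D → D → A → F → F → E → E  → end E, rejected
w3: F → F → F → F → F → F → E → E → E → G → B → H → D → A → F → F → E  → end E, rejected
w4: F → E → E → G → C → B → H → D → D → A → F → E → G → C → B → H → G → C → B → H  → end H, accepted

1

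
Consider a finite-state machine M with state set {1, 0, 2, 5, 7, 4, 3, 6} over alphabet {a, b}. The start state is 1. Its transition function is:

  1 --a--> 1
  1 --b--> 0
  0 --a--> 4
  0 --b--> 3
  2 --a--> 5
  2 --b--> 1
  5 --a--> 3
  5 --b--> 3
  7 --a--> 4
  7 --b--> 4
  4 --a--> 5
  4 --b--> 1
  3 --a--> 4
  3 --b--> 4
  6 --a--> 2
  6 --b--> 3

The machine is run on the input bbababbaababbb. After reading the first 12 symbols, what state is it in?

1

Trace: 1 -b-> 0 -b-> 3 -a-> 4 -b-> 1 -a-> 1 -b-> 0 -b-> 3 -a-> 4 -a-> 5 -b-> 3 -a-> 4 -b-> 1
After 12 symbols: 1.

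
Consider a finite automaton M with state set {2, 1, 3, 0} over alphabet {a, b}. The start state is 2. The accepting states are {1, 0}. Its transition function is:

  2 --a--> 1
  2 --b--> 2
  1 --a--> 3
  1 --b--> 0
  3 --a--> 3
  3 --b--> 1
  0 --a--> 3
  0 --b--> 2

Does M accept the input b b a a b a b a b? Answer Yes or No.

start at 2
read 'b': 2 → 2
read 'b': 2 → 2
read 'a': 2 → 1
read 'a': 1 → 3
read 'b': 3 → 1
read 'a': 1 → 3
read 'b': 3 → 1
read 'a': 1 → 3
read 'b': 3 → 1
End state 1 is accepting.

Yes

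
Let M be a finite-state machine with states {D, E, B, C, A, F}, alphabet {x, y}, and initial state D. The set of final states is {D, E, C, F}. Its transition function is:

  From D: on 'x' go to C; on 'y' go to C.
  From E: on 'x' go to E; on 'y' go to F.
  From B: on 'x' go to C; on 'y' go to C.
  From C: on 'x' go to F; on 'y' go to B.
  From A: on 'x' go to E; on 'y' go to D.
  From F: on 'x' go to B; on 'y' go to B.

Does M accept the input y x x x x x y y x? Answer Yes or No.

Yes

D → C → F → B → C → F → B → C → B → C
End state C is accepting.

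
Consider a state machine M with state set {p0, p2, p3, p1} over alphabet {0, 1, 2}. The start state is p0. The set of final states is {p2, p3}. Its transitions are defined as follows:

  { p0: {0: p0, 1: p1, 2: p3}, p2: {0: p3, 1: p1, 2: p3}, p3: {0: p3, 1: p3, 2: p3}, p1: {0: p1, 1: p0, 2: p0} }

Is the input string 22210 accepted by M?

start at p0
read '2': p0 → p3
read '2': p3 → p3
read '2': p3 → p3
read '1': p3 → p3
read '0': p3 → p3
End state p3 is accepting.

Yes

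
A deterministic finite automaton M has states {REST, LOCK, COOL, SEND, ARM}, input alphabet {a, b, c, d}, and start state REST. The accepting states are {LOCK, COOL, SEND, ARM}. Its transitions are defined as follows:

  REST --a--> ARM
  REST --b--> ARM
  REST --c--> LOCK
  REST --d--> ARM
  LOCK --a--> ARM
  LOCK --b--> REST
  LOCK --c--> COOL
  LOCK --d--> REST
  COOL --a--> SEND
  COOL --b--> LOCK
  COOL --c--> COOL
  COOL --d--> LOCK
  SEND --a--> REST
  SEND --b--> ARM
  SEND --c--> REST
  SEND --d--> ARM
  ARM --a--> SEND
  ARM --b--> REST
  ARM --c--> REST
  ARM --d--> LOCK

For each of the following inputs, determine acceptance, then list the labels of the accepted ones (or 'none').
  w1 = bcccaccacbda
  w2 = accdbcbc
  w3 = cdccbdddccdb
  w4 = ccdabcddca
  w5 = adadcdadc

w1: Trace: REST -b-> ARM -c-> REST -c-> LOCK -c-> COOL -a-> SEND -c-> REST -c-> LOCK -a-> ARM -c-> REST -b-> ARM -d-> LOCK -a-> ARM  → end ARM, accepted
w2: Trace: REST -a-> ARM -c-> REST -c-> LOCK -d-> REST -b-> ARM -c-> REST -b-> ARM -c-> REST  → end REST, rejected
w3: Trace: REST -c-> LOCK -d-> REST -c-> LOCK -c-> COOL -b-> LOCK -d-> REST -d-> ARM -d-> LOCK -c-> COOL -c-> COOL -d-> LOCK -b-> REST  → end REST, rejected
w4: Trace: REST -c-> LOCK -c-> COOL -d-> LOCK -a-> ARM -b-> REST -c-> LOCK -d-> REST -d-> ARM -c-> REST -a-> ARM  → end ARM, accepted
w5: Trace: REST -a-> ARM -d-> LOCK -a-> ARM -d-> LOCK -c-> COOL -d-> LOCK -a-> ARM -d-> LOCK -c-> COOL  → end COOL, accepted

w1, w4, w5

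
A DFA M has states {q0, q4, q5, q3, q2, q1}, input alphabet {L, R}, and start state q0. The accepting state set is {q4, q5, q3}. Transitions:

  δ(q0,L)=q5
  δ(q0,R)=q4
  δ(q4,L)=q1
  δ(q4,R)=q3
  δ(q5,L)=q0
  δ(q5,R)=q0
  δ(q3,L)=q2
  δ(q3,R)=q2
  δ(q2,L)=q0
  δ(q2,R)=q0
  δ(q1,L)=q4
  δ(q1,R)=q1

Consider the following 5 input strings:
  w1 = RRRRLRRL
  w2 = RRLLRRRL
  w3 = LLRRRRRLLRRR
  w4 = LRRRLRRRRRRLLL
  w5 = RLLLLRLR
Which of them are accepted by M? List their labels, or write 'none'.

w1:
  start at q0
  read 'R': q0 → q4
  read 'R': q4 → q3
  read 'R': q3 → q2
  read 'R': q2 → q0
  read 'L': q0 → q5
  read 'R': q5 → q0
  read 'R': q0 → q4
  read 'L': q4 → q1
  end q1, rejected
w2:
  start at q0
  read 'R': q0 → q4
  read 'R': q4 → q3
  read 'L': q3 → q2
  read 'L': q2 → q0
  read 'R': q0 → q4
  read 'R': q4 → q3
  read 'R': q3 → q2
  read 'L': q2 → q0
  end q0, rejected
w3:
  start at q0
  read 'L': q0 → q5
  read 'L': q5 → q0
  read 'R': q0 → q4
  read 'R': q4 → q3
  read 'R': q3 → q2
  read 'R': q2 → q0
  read 'R': q0 → q4
  read 'L': q4 → q1
  read 'L': q1 → q4
  read 'R': q4 → q3
  read 'R': q3 → q2
  read 'R': q2 → q0
  end q0, rejected
w4:
  start at q0
  read 'L': q0 → q5
  read 'R': q5 → q0
  read 'R': q0 → q4
  read 'R': q4 → q3
  read 'L': q3 → q2
  read 'R': q2 → q0
  read 'R': q0 → q4
  read 'R': q4 → q3
  read 'R': q3 → q2
  read 'R': q2 → q0
  read 'R': q0 → q4
  read 'L': q4 → q1
  read 'L': q1 → q4
  read 'L': q4 → q1
  end q1, rejected
w5:
  start at q0
  read 'R': q0 → q4
  read 'L': q4 → q1
  read 'L': q1 → q4
  read 'L': q4 → q1
  read 'L': q1 → q4
  read 'R': q4 → q3
  read 'L': q3 → q2
  read 'R': q2 → q0
  end q0, rejected

none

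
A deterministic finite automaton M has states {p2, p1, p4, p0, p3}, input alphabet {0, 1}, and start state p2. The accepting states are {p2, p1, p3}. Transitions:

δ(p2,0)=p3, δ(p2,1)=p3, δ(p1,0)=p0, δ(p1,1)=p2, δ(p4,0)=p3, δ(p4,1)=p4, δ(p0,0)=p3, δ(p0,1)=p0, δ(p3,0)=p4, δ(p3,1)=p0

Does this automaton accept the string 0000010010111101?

Trace: p2 -0-> p3 -0-> p4 -0-> p3 -0-> p4 -0-> p3 -1-> p0 -0-> p3 -0-> p4 -1-> p4 -0-> p3 -1-> p0 -1-> p0 -1-> p0 -1-> p0 -0-> p3 -1-> p0
End state p0 is not accepting.

No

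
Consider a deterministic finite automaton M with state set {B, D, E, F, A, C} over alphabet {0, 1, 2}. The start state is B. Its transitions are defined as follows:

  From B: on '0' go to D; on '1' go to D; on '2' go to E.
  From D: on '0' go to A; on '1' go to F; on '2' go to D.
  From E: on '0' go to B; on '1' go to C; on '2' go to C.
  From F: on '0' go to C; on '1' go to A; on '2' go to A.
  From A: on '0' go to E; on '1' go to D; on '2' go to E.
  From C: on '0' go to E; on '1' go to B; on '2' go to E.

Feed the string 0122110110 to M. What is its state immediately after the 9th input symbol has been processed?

A

start at B
read '0': B → D
read '1': D → F
read '2': F → A
read '2': A → E
read '1': E → C
read '1': C → B
read '0': B → D
read '1': D → F
read '1': F → A
After 9 symbols: A.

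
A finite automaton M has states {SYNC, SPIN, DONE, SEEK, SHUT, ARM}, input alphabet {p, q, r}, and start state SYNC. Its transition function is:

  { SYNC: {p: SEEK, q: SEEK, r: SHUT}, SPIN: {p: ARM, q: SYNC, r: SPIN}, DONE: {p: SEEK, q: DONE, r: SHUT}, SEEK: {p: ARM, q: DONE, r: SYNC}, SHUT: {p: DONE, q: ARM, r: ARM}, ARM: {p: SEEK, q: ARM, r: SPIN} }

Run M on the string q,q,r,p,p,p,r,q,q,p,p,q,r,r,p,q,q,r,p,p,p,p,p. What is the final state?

ARM

Trace: SYNC -q-> SEEK -q-> DONE -r-> SHUT -p-> DONE -p-> SEEK -p-> ARM -r-> SPIN -q-> SYNC -q-> SEEK -p-> ARM -p-> SEEK -q-> DONE -r-> SHUT -r-> ARM -p-> SEEK -q-> DONE -q-> DONE -r-> SHUT -p-> DONE -p-> SEEK -p-> ARM -p-> SEEK -p-> ARM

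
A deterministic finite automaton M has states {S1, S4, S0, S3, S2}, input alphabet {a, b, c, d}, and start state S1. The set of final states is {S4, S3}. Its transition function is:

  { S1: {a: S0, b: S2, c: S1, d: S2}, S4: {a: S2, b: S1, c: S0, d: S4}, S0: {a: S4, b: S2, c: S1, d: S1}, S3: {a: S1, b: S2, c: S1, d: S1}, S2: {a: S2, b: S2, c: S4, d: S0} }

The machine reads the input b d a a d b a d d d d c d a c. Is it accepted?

Trace: S1 -b-> S2 -d-> S0 -a-> S4 -a-> S2 -d-> S0 -b-> S2 -a-> S2 -d-> S0 -d-> S1 -d-> S2 -d-> S0 -c-> S1 -d-> S2 -a-> S2 -c-> S4
End state S4 is accepting.

Yes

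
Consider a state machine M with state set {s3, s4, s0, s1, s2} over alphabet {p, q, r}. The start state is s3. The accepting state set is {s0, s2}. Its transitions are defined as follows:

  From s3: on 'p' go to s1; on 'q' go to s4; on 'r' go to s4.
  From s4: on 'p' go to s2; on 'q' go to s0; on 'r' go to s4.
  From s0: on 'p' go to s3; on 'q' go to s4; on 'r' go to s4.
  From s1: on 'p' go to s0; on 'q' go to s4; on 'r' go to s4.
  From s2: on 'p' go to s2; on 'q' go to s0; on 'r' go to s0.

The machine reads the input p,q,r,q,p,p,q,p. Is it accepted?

s3 → s1 → s4 → s4 → s0 → s3 → s1 → s4 → s2
End state s2 is accepting.

Yes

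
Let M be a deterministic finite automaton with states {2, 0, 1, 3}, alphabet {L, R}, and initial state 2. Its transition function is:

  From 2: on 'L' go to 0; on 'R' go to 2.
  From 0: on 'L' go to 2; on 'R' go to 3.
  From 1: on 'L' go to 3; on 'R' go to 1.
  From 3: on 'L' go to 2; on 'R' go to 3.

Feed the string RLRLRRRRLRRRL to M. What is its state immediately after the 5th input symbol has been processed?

2 → 2 → 0 → 3 → 2 → 2
After 5 symbols: 2.

2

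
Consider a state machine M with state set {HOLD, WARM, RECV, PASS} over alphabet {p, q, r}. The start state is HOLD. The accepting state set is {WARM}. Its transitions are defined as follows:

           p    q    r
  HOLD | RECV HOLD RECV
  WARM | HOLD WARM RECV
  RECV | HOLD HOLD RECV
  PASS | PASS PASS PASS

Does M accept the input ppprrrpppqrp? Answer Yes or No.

HOLD → RECV → HOLD → RECV → RECV → RECV → RECV → HOLD → RECV → HOLD → HOLD → RECV → HOLD
End state HOLD is not accepting.

No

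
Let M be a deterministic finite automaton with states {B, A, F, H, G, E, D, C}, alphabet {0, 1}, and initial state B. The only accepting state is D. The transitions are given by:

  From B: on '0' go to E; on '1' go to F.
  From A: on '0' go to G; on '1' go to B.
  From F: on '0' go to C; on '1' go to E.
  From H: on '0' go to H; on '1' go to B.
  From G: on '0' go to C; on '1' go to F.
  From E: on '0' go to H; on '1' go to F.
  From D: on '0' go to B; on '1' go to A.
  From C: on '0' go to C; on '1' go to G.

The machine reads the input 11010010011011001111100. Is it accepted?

No

Trace: B -1-> F -1-> E -0-> H -1-> B -0-> E -0-> H -1-> B -0-> E -0-> H -1-> B -1-> F -0-> C -1-> G -1-> F -0-> C -0-> C -1-> G -1-> F -1-> E -1-> F -1-> E -0-> H -0-> H
End state H is not accepting.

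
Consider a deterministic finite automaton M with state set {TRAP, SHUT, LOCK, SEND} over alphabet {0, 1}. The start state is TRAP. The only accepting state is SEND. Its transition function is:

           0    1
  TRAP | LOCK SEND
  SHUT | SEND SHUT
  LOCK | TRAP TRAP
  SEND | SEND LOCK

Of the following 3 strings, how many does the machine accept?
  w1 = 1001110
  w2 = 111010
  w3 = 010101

w1:
  start at TRAP
  read '1': TRAP → SEND
  read '0': SEND → SEND
  read '0': SEND → SEND
  read '1': SEND → LOCK
  read '1': LOCK → TRAP
  read '1': TRAP → SEND
  read '0': SEND → SEND
  end SEND, accepted
w2:
  start at TRAP
  read '1': TRAP → SEND
  read '1': SEND → LOCK
  read '1': LOCK → TRAP
  read '0': TRAP → LOCK
  read '1': LOCK → TRAP
  read '0': TRAP → LOCK
  end LOCK, rejected
w3:
  start at TRAP
  read '0': TRAP → LOCK
  read '1': LOCK → TRAP
  read '0': TRAP → LOCK
  read '1': LOCK → TRAP
  read '0': TRAP → LOCK
  read '1': LOCK → TRAP
  end TRAP, rejected

1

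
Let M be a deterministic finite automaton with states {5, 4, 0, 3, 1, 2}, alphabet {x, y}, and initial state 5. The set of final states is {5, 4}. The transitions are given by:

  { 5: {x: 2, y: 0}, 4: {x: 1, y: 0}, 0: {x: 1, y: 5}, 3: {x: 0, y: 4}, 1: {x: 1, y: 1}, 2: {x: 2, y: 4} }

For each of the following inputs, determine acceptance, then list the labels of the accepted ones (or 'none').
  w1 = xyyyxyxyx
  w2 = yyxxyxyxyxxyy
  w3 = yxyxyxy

w1: Trace: 5 -x-> 2 -y-> 4 -y-> 0 -y-> 5 -x-> 2 -y-> 4 -x-> 1 -y-> 1 -x-> 1  → end 1, rejected
w2: Trace: 5 -y-> 0 -y-> 5 -x-> 2 -x-> 2 -y-> 4 -x-> 1 -y-> 1 -x-> 1 -y-> 1 -x-> 1 -x-> 1 -y-> 1 -y-> 1  → end 1, rejected
w3: Trace: 5 -y-> 0 -x-> 1 -y-> 1 -x-> 1 -y-> 1 -x-> 1 -y-> 1  → end 1, rejected

none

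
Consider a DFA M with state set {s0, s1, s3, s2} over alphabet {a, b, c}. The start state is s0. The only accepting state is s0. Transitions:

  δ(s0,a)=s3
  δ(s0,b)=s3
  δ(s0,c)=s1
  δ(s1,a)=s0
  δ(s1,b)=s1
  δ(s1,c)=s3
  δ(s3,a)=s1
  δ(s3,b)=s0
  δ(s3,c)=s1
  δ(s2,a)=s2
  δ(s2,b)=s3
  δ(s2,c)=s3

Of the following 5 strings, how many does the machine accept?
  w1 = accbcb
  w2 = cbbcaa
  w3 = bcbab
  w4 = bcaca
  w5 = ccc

2

w1: Trace: s0 -a-> s3 -c-> s1 -c-> s3 -b-> s0 -c-> s1 -b-> s1  → end s1, rejected
w2: Trace: s0 -c-> s1 -b-> s1 -b-> s1 -c-> s3 -a-> s1 -a-> s0  → end s0, accepted
w3: Trace: s0 -b-> s3 -c-> s1 -b-> s1 -a-> s0 -b-> s3  → end s3, rejected
w4: Trace: s0 -b-> s3 -c-> s1 -a-> s0 -c-> s1 -a-> s0  → end s0, accepted
w5: Trace: s0 -c-> s1 -c-> s3 -c-> s1  → end s1, rejected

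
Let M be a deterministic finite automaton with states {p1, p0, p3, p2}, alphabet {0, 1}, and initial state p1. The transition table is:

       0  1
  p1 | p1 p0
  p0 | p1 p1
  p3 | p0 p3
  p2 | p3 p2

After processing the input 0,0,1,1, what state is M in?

p1

start at p1
read '0': p1 → p1
read '0': p1 → p1
read '1': p1 → p0
read '1': p0 → p1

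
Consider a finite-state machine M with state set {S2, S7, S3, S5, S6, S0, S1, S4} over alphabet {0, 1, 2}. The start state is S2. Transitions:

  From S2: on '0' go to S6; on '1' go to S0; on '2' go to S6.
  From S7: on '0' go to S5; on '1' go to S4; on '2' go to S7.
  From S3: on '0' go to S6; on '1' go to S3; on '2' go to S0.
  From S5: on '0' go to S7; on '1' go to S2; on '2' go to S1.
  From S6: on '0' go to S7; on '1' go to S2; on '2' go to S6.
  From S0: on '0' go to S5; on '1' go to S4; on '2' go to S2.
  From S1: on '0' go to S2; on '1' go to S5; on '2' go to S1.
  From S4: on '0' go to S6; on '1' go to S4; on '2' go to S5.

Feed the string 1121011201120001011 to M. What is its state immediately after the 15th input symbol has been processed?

S5

S2 → S0 → S4 → S5 → S2 → S6 → S2 → S0 → S2 → S6 → S2 → S0 → S2 → S6 → S7 → S5
After 15 symbols: S5.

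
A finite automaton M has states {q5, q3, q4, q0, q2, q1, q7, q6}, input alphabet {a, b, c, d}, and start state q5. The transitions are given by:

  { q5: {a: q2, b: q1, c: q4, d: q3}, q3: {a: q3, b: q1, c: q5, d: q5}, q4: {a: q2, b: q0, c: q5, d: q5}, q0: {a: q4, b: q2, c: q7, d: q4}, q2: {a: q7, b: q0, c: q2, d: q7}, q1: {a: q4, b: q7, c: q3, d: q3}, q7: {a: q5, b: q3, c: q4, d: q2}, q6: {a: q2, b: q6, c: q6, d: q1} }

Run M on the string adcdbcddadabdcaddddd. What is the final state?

q7

start at q5
read 'a': q5 → q2
read 'd': q2 → q7
read 'c': q7 → q4
read 'd': q4 → q5
read 'b': q5 → q1
read 'c': q1 → q3
read 'd': q3 → q5
read 'd': q5 → q3
read 'a': q3 → q3
read 'd': q3 → q5
read 'a': q5 → q2
read 'b': q2 → q0
read 'd': q0 → q4
read 'c': q4 → q5
read 'a': q5 → q2
read 'd': q2 → q7
read 'd': q7 → q2
read 'd': q2 → q7
read 'd': q7 → q2
read 'd': q2 → q7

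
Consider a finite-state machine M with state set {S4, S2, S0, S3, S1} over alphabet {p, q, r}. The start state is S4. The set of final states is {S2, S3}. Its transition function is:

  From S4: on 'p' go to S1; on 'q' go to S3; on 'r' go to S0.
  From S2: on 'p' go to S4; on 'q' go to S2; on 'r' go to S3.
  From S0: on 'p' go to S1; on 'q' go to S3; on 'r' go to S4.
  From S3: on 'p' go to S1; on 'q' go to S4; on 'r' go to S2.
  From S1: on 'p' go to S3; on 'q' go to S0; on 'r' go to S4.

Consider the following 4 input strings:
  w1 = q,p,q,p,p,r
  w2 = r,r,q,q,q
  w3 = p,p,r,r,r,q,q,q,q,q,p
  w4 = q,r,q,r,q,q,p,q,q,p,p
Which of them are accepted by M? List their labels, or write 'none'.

w1: S4 → S3 → S1 → S0 → S1 → S3 → S2  → end S2, accepted
w2: S4 → S0 → S4 → S3 → S4 → S3  → end S3, accepted
w3: S4 → S1 → S3 → S2 → S3 → S2 → S2 → S2 → S2 → S2 → S2 → S4  → end S4, rejected
w4: S4 → S3 → S2 → S2 → S3 → S4 → S3 → S1 → S0 → S3 → S1 → S3  → end S3, accepted

w1, w2, w4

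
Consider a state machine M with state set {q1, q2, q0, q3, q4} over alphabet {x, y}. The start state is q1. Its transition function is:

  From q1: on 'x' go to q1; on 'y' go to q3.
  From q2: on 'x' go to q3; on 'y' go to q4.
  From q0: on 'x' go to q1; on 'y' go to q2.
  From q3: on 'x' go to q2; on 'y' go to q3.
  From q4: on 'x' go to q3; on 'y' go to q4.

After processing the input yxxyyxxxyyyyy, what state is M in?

start at q1
read 'y': q1 → q3
read 'x': q3 → q2
read 'x': q2 → q3
read 'y': q3 → q3
read 'y': q3 → q3
read 'x': q3 → q2
read 'x': q2 → q3
read 'x': q3 → q2
read 'y': q2 → q4
read 'y': q4 → q4
read 'y': q4 → q4
read 'y': q4 → q4
read 'y': q4 → q4

q4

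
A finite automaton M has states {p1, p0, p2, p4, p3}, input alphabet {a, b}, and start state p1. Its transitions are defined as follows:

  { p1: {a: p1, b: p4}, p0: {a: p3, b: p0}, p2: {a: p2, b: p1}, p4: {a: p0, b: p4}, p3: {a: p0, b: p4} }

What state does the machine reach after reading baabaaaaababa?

p0

start at p1
read 'b': p1 → p4
read 'a': p4 → p0
read 'a': p0 → p3
read 'b': p3 → p4
read 'a': p4 → p0
read 'a': p0 → p3
read 'a': p3 → p0
read 'a': p0 → p3
read 'a': p3 → p0
read 'b': p0 → p0
read 'a': p0 → p3
read 'b': p3 → p4
read 'a': p4 → p0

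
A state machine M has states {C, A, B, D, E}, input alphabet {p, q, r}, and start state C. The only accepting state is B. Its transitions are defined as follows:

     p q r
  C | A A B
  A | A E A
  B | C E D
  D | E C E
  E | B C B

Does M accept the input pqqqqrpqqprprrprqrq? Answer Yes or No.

No

C → A → E → C → A → E → B → C → A → E → B → D → E → B → D → E → B → E → B → E
End state E is not accepting.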